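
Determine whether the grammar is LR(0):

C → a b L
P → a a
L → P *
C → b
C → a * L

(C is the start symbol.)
A grammar is LR(0) if no state in the canonical LR(0) collection has:
  - both a shift item (dot before a terminal) and a complete item (shift-reduce conflict), or
  - two or more complete items (reduce-reduce conflict; the accept item [C' → C .] counts as a complete item here).

Augment with C' → C and build the canonical LR(0) collection (I0 = CLOSURE({[C' → . C]}), then GOTO on every symbol after a dot until no new states appear). It has 12 states:
  I0: { [C → . a * L], [C → . a b L], [C → . b], [C' → . C] }  — shift
  I1: { [C' → C .] }  — accept
  I2: { [C → a . * L], [C → a . b L] }  — shift
  I3: { [C → b .] }  — reduce
  I4: { [C → a * . L], [L → . P *], [P → . a a] }  — shift
  I5: { [C → a b . L], [L → . P *], [P → . a a] }  — shift
  I6: { [C → a b L .] }  — reduce
  I7: { [L → P . *] }  — shift
  I8: { [P → a . a] }  — shift
  I9: { [P → a a .] }  — reduce
  I10: { [L → P * .] }  — reduce
  I11: { [C → a * L .] }  — reduce

Every state is either a pure shift/goto state or contains exactly one complete item and nothing to shift — no conflicts. The grammar is LR(0).

Answer: Yes, the grammar is LR(0)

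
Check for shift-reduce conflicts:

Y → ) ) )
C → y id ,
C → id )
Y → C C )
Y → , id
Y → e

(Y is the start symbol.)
A shift-reduce conflict occurs when an LR(0) state has both:
  - a complete (reduce) item [A → α .] (dot at the end), and
  - a shift item [B → β . c γ] (dot before a terminal).

Augment with Y' → Y and build the canonical LR(0) collection (I0 = CLOSURE({[Y' → . Y]}), then GOTO on every symbol after a dot until no new states appear). It has 16 states:
  I0: { [C → . id )], [C → . y id ,], [Y → . ) ) )], [Y → . , id], [Y → . C C )], [Y → . e], [Y' → . Y] }  — shift
  I1: { [Y → ) . ) )] }  — shift
  I2: { [Y → , . id] }  — shift
  I3: { [C → . id )], [C → . y id ,], [Y → C . C )] }  — shift
  I4: { [Y' → Y .] }  — accept
  I5: { [Y → e .] }  — reduce
  I6: { [C → id . )] }  — shift
  I7: { [C → y . id ,] }  — shift
  I8: { [C → y id . ,] }  — shift
  I9: { [C → y id , .] }  — reduce
  I10: { [C → id ) .] }  — reduce
  I11: { [Y → C C . )] }  — shift
  I12: { [Y → C C ) .] }  — reduce
  I13: { [Y → , id .] }  — reduce
  I14: { [Y → ) ) . )] }  — shift
  I15: { [Y → ) ) ) .] }  — reduce

No state contains both a complete item and a shift item.

Answer: No shift-reduce conflicts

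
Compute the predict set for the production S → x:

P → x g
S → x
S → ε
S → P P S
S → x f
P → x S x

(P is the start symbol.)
{ 'x' }

PREDICT(S → x) = (FIRST(RHS) \ {ε}) ∪ (FOLLOW(S) if ε ∈ FIRST(RHS), i.e. RHS ⇒* ε)
FIRST(x) = { 'x' }
ε ∉ FIRST(x), so FOLLOW(S) is not added.
PREDICT(S → x) = { 'x' }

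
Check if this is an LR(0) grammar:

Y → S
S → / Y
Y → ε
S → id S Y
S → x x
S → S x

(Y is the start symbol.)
Augment with Y' → Y and build the canonical LR(0) collection (I0 = CLOSURE({[Y' → . Y]}), then GOTO on every symbol after a dot until no new states appear). It has 12 states:
  I0: { [S → . / Y], [S → . S x], [S → . id S Y], [S → . x x], [Y → . S], [Y → .], [Y' → . Y] }  — shift, reduce
  I1: { [S → . / Y], [S → . S x], [S → . id S Y], [S → . x x], [S → / . Y], [Y → . S], [Y → .] }  — shift, reduce
  I2: { [S → S . x], [Y → S .] }  — shift, reduce
  I3: { [Y' → Y .] }  — accept
  I4: { [S → . / Y], [S → . S x], [S → . id S Y], [S → . x x], [S → id . S Y] }  — shift
  I5: { [S → x . x] }  — shift
  I6: { [S → x x .] }  — reduce
  I7: { [S → . / Y], [S → . S x], [S → . id S Y], [S → . x x], [S → S . x], [S → id S . Y], [Y → . S], [Y → .] }  — shift, reduce
  I8: { [S → id S Y .] }  — reduce
  I9: { [S → S x .], [S → x . x] }  — shift, reduce
  I10: { [S → S x .] }  — reduce
  I11: { [S → / Y .] }  — reduce

Conflict in state I0:
  Shift-reduce conflict between [Y → .] and [S → . / Y]
So the grammar is NOT LR(0).

Answer: No. Shift-reduce conflict between [Y → .] and [S → . / Y]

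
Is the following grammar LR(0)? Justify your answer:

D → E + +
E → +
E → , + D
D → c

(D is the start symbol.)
Yes, the grammar is LR(0)

A grammar is LR(0) if no state in the canonical LR(0) collection has:
  - both a shift item (dot before a terminal) and a complete item (shift-reduce conflict), or
  - two or more complete items (reduce-reduce conflict; the accept item [D' → D .] counts as a complete item here).

Augment with D' → D and build the canonical LR(0) collection (I0 = CLOSURE({[D' → . D]}), then GOTO on every symbol after a dot until no new states appear). It has 10 states:
  I0: { [D → . E + +], [D → . c], [D' → . D], [E → . +], [E → . , + D] }  — shift
  I1: { [E → + .] }  — reduce
  I2: { [E → , . + D] }  — shift
  I3: { [D' → D .] }  — accept
  I4: { [D → E . + +] }  — shift
  I5: { [D → c .] }  — reduce
  I6: { [D → E + . +] }  — shift
  I7: { [D → E + + .] }  — reduce
  I8: { [D → . E + +], [D → . c], [E → , + . D], [E → . +], [E → . , + D] }  — shift
  I9: { [E → , + D .] }  — reduce

Every state is either a pure shift/goto state or contains exactly one complete item and nothing to shift — no conflicts. The grammar is LR(0).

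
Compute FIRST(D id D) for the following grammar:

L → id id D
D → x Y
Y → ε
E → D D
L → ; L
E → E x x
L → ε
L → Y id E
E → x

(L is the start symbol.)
{ 'x' }

FIRST sets of the non-terminals involved (from the grammar, by fixed-point iteration):
  FIRST(D) = { 'x' }

To compute FIRST(D id D), process the symbols left to right:
Symbol D is a non-terminal. Add FIRST(D) \ {ε} = { 'x' }
D is not nullable (ε ∉ FIRST(D)), so stop here.
FIRST(D id D) = { 'x' }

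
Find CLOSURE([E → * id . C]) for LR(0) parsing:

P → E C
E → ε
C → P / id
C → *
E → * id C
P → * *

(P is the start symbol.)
To compute CLOSURE, for each item [A → α.Bβ] where B is a non-terminal, add [B → .γ] for all productions B → γ; repeat for the newly added items until nothing changes.

Start with: [E → * id . C]
  [E → * id . C] has the dot before C: add [C → . P / id], [C → . *]
  [C → . P / id] has the dot before P: add [P → . E C], [P → . * *]
  [P → . E C] has the dot before E: add [E → .], [E → . * id C]
No further items can be added.

CLOSURE = { [C → . *], [C → . P / id], [E → * id . C], [E → . * id C], [E → .], [P → . * *], [P → . E C] }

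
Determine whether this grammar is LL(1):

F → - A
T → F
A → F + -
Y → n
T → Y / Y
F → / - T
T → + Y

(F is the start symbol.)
A grammar is LL(1) if for each non-terminal N with multiple productions, the predict sets of those productions are pairwise disjoint, where PREDICT(N → α) = (FIRST(α) \ {ε}) ∪ (FOLLOW(N) if α ⇒* ε).

Relevant sets:
  FIRST(F) = { '-', '/' }
  FIRST(Y) = { 'n' }

For F:
  PREDICT(F → '-' A) = { '-' }
  PREDICT(F → '/' '-' T) = { '/' }
For T:
  PREDICT(T → F) = { '-', '/' }
  PREDICT(T → Y '/' Y) = { 'n' }
  PREDICT(T → '+' Y) = { '+' }
A, Y have a single production, so nothing to check there.

All predict sets are disjoint. The grammar IS LL(1).

Answer: Yes, the grammar is LL(1).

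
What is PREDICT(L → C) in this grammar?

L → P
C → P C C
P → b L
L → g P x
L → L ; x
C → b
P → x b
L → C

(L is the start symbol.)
PREDICT(L → C) = (FIRST(RHS) \ {ε}) ∪ (FOLLOW(L) if ε ∈ FIRST(RHS), i.e. RHS ⇒* ε)
FIRST(C) = { 'b', 'x' }
FIRST(C) = { 'b', 'x' }
ε ∉ FIRST(C), so FOLLOW(L) is not added.
PREDICT(L → C) = { 'b', 'x' }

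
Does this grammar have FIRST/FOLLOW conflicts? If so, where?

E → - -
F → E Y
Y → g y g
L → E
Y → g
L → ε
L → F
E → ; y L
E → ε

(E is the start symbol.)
A FIRST/FOLLOW conflict occurs when a non-terminal N has a nullable alternative N → β (β ⇒* ε) and another alternative N → α with FIRST(α) ∩ FOLLOW(N) ≠ ∅: on such a lookahead the parser cannot decide between expanding α and letting N vanish via β.

Nullable non-terminals: E, L.
FIRST sets used below: FIRST(E) = { '-', ';', ε }, FIRST(F) = { '-', ';', 'g' }

E: nullable alternative(s) E → ε; FOLLOW(E) = { $, 'g' }
  E → - -: FIRST \ {ε} = { '-' } — disjoint from FOLLOW(E)
  E → ; y L: FIRST \ {ε} = { ';' } — disjoint from FOLLOW(E)
  E → ε: FIRST \ {ε} = { } — this is the only nullable alternative, skip

L: nullable alternative(s) L → E, L → ε; FOLLOW(L) = { $, 'g' }
  L → E: FIRST \ {ε} = { '-', ';' } — disjoint from FOLLOW(L)
  L → ε: FIRST \ {ε} = { } — disjoint from FOLLOW(L)
  L → F: FIRST \ {ε} = { '-', ';', 'g' } — overlaps FOLLOW(L) on { 'g' }: CONFLICT

F, Y have no nullable alternative, so no FIRST/FOLLOW check is needed there.

So the grammar has 1 FIRST/FOLLOW conflict (marked CONFLICT above).

Answer: Yes. L → F with FOLLOW(L) on { 'g' }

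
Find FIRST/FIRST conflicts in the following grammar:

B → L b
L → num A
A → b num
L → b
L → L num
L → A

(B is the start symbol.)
Yes. L → num A / L → L num on { 'num' }; L → b / L → L num on { 'b' }; L → b / L → A on { 'b' }; L → L num / L → A on { 'b' }

A FIRST/FIRST conflict occurs when two productions N → α and N → β for the same non-terminal have FIRST(α) ∩ FIRST(β) ≠ ∅ (with ε ∈ FIRST of a nullable right-hand side, so two nullable alternatives also conflict).

FIRST sets of the non-terminals at (or reachable through a nullable prefix from) the front of some alternative:
  FIRST(L) = { 'b', 'num' }
  FIRST(A) = { 'b' }

Productions for L:
  L → num A: FIRST = { 'num' }
  L → b: FIRST = { 'b' }
  L → L num: FIRST = { 'b', 'num' }
  L → A: FIRST = { 'b' }
B, A have only one production, so no FIRST/FIRST conflict is possible there.

Conflict for L: L → num A and L → L num
  Overlap: { 'num' }
Conflict for L: L → b and L → L num
  Overlap: { 'b' }
Conflict for L: L → b and L → A
  Overlap: { 'b' }
Conflict for L: L → L num and L → A
  Overlap: { 'b' }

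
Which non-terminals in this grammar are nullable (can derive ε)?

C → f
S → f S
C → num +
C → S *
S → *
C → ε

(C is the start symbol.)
A non-terminal is nullable if it can derive ε (the empty string): either it has an ε-production, or it has a production whose right-hand side consists entirely of nullable non-terminals.

ε-productions: C → ε
So C is immediately nullable.
No further non-terminal can be added: every production for the remaining non-terminals contains a terminal or a non-nullable non-terminal.
Nullable = { 'C' }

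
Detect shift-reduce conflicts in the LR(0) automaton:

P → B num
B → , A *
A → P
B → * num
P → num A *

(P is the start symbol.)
Augment with P' → P and build the canonical LR(0) collection (I0 = CLOSURE({[P' → . P]}), then GOTO on every symbol after a dot until no new states appear). It has 13 states:
  I0: { [B → . * num], [B → . , A *], [P → . B num], [P → . num A *], [P' → . P] }  — shift
  I1: { [B → * . num] }  — shift
  I2: { [A → . P], [B → , . A *], [B → . * num], [B → . , A *], [P → . B num], [P → . num A *] }  — shift
  I3: { [P → B . num] }  — shift
  I4: { [P' → P .] }  — accept
  I5: { [A → . P], [B → . * num], [B → . , A *], [P → . B num], [P → . num A *], [P → num . A *] }  — shift
  I6: { [P → num A . *] }  — shift
  I7: { [A → P .] }  — reduce
  I8: { [P → num A * .] }  — reduce
  I9: { [P → B num .] }  — reduce
  I10: { [B → , A . *] }  — shift
  I11: { [B → , A * .] }  — reduce
  I12: { [B → * num .] }  — reduce

No state contains both a complete item and a shift item.

Answer: No shift-reduce conflicts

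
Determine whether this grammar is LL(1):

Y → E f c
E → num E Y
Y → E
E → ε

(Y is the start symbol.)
A grammar is LL(1) if for each non-terminal N with multiple productions, the predict sets of those productions are pairwise disjoint, where PREDICT(N → α) = (FIRST(α) \ {ε}) ∪ (FOLLOW(N) if α ⇒* ε).

Relevant sets:
  FIRST(E) = { 'num', ε }
  FOLLOW(Y) = { $, 'f', 'num' }
  FOLLOW(E) = { $, 'f', 'num' }

For Y:
  PREDICT(Y → E f c) = { 'f', 'num' }
  PREDICT(Y → E) = { $, 'f', 'num' }
For E:
  PREDICT(E → num E Y) = { 'num' }
  PREDICT(E → ε) = { $, 'f', 'num' }

Conflict found: Predict set conflict for Y: { 'f', 'num' }
The grammar is NOT LL(1).

Answer: No. Predict set conflict for Y: { 'f', 'num' }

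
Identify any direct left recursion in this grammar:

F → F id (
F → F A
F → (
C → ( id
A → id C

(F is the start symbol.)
Direct left recursion occurs when N → N α for some non-terminal N (the right-hand side begins with the left-hand side itself).

F → F id (: LEFT RECURSIVE (starts with F)
F → F A: LEFT RECURSIVE (starts with F)
F → (: starts with '('
C → ( id: starts with '('
A → id C: starts with id

The grammar has direct left recursion on: F.

Answer: Yes, F is left-recursive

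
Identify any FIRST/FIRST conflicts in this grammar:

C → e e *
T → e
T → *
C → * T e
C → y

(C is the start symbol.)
No FIRST/FIRST conflicts.

Productions for C:
  C → e e *: FIRST = { 'e' }
  C → * T e: FIRST = { '*' }
  C → y: FIRST = { 'y' }
Productions for T:
  T → e: FIRST = { 'e' }
  T → *: FIRST = { '*' }

All alternatives of each non-terminal have pairwise disjoint FIRST sets.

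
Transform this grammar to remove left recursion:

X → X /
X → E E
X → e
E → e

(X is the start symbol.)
X → E E X'
X → e X'
X' → / X'
X' → ε
E → e

X is directly left-recursive. The standard transformation for
  A → A α₁ | ... | A α_m | β₁ | ... | β_n
is
  A  → β₁ A' | ... | β_n A'
  A' → α₁ A' | ... | α_m A' | ε

X → E E becomes X → E E X'
X → e becomes X → e X'
X → X / becomes X' → / X'
Add X' → ε

Productions for other non-terminals are unchanged:
  E → e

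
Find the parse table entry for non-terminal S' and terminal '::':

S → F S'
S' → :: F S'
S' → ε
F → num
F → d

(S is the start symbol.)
To find M[S', '::'], we find productions for S' where '::' is in the predict set (PREDICT(N → α) = (FIRST(α) \ {ε}) ∪ (FOLLOW(N) if α ⇒* ε)).

Relevant sets:
  FOLLOW(S') = { $ }

S' → :: F S': PREDICT = { '::' }
  '::' is in predict set, so this production goes in M[S', '::']
S' → ε: PREDICT = { $ }

M[S', '::'] = S' → :: F S'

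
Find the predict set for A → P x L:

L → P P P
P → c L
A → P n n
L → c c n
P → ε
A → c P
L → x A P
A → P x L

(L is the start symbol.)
{ 'c', 'x' }

PREDICT(A → P x L) = (FIRST(RHS) \ {ε}) ∪ (FOLLOW(A) if ε ∈ FIRST(RHS), i.e. RHS ⇒* ε)
FIRST(P) = { 'c', ε }
FIRST(P x L) = { 'c', 'x' }
ε ∉ FIRST(P x L), so FOLLOW(A) is not added.
PREDICT(A → P x L) = { 'c', 'x' }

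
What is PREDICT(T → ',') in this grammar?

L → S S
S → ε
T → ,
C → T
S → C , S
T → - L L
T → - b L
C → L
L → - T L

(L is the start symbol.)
{ ',' }

PREDICT(T → ',') = (FIRST(RHS) \ {ε}) ∪ (FOLLOW(T) if ε ∈ FIRST(RHS), i.e. RHS ⇒* ε)
FIRST(',') = { ',' }
ε ∉ FIRST(','), so FOLLOW(T) is not added.
PREDICT(T → ',') = { ',' }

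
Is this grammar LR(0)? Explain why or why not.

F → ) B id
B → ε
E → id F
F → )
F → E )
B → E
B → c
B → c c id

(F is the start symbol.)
A grammar is LR(0) if no state in the canonical LR(0) collection has:
  - both a shift item (dot before a terminal) and a complete item (shift-reduce conflict), or
  - two or more complete items (reduce-reduce conflict; the accept item [F' → F .] counts as a complete item here).

Augment with F' → F and build the canonical LR(0) collection (I0 = CLOSURE({[F' → . F]}), then GOTO on every symbol after a dot until no new states appear). It has 13 states:
  I0: { [E → . id F], [F → . ) B id], [F → . )], [F → . E )], [F' → . F] }  — shift
  I1: { [B → . E], [B → . c c id], [B → . c], [B → .], [E → . id F], [F → ) . B id], [F → ) .] }  — shift, 2 reduces
  I2: { [F → E . )] }  — shift
  I3: { [F' → F .] }  — accept
  I4: { [E → . id F], [E → id . F], [F → . ) B id], [F → . )], [F → . E )] }  — shift
  I5: { [E → id F .] }  — reduce
  I6: { [F → E ) .] }  — reduce
  I7: { [F → ) B . id] }  — shift
  I8: { [B → E .] }  — reduce
  I9: { [B → c . c id], [B → c .] }  — shift, reduce
  I10: { [B → c c . id] }  — shift
  I11: { [B → c c id .] }  — reduce
  I12: { [F → ) B id .] }  — reduce

Conflict in state I1:
  Shift-reduce conflict between [B → .] and [B → . c]
So the grammar is NOT LR(0).

Answer: No. Shift-reduce conflict between [B → .] and [B → . c]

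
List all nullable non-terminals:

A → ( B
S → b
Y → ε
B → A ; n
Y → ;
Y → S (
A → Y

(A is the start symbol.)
{ 'A', 'Y' }

A non-terminal is nullable if it can derive ε (the empty string): either it has an ε-production, or it has a production whose right-hand side consists entirely of nullable non-terminals.

ε-productions: Y → ε
So Y is immediately nullable.
A → Y: every symbol on the right is nullable, so A is nullable too.
No further non-terminal can be added: every production for the remaining non-terminals contains a terminal or a non-nullable non-terminal.
Nullable = { 'A', 'Y' }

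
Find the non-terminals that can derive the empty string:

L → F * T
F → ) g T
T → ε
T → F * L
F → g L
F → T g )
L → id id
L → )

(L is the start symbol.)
ε-productions: T → ε
So T is immediately nullable.
No further non-terminal can be added: every production for the remaining non-terminals contains a terminal or a non-nullable non-terminal.
Nullable = { 'T' }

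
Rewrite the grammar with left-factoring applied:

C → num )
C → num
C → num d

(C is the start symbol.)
Left-factoring transforms A → αβ₁ | αβ₂ into A → αA' and A' → β₁ | β₂
(α is the longest common prefix among the alternatives). Repeat until
no nonterminal has two alternatives with a common prefix.

Round 1: C has alternatives sharing prefix 'num'. Introduce C': C → num C'
  Add: C' → )
  Add: C' → ε
  Add: C' → d

No remaining common prefixes — done.

Resulting grammar:
C → num C'
C' → )
C' → ε
C' → d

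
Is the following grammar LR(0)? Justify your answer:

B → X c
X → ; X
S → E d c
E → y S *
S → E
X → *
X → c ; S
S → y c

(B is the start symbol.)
No. Shift-reduce conflict between [S → E .] and [S → E . d c]

A grammar is LR(0) if no state in the canonical LR(0) collection has:
  - both a shift item (dot before a terminal) and a complete item (shift-reduce conflict), or
  - two or more complete items (reduce-reduce conflict; the accept item [B' → B .] counts as a complete item here).

Augment with B' → B and build the canonical LR(0) collection (I0 = CLOSURE({[B' → . B]}), then GOTO on every symbol after a dot until no new states appear). It has 17 states:
  I0: { [B → . X c], [B' → . B], [X → . *], [X → . ; X], [X → . c ; S] }  — shift
  I1: { [X → * .] }  — reduce
  I2: { [X → . *], [X → . ; X], [X → . c ; S], [X → ; . X] }  — shift
  I3: { [B' → B .] }  — accept
  I4: { [B → X . c] }  — shift
  I5: { [X → c . ; S] }  — shift
  I6: { [E → . y S *], [S → . E d c], [S → . E], [S → . y c], [X → c ; . S] }  — shift
  I7: { [S → E . d c], [S → E .] }  — shift, reduce
  I8: { [X → c ; S .] }  — reduce
  I9: { [E → . y S *], [E → y . S *], [S → . E d c], [S → . E], [S → . y c], [S → y . c] }  — shift
  I10: { [E → y S . *] }  — shift
  I11: { [S → y c .] }  — reduce
  I12: { [E → y S * .] }  — reduce
  I13: { [S → E d . c] }  — shift
  I14: { [S → E d c .] }  — reduce
  I15: { [B → X c .] }  — reduce
  I16: { [X → ; X .] }  — reduce

Conflict in state I7:
  Shift-reduce conflict between [S → E .] and [S → E . d c]
So the grammar is NOT LR(0).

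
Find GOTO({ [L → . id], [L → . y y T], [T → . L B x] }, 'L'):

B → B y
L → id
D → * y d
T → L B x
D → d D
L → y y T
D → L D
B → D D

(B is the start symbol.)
GOTO(I, 'L') = CLOSURE({ [A → αX.β] : [A → α.Xβ] ∈ I, X = 'L' })

Items with dot before 'L', with the dot advanced:
  [T → . L B x] → [T → L . B x]
Closure of the advanced items:
  [T → L . B x] has the dot before B: add [B → . B y], [B → . D D]
  [B → . D D] has the dot before D: add [D → . * y d], [D → . d D], [D → . L D]
  [D → . L D] has the dot before L: add [L → . id], [L → . y y T]

GOTO = { [B → . B y], [B → . D D], [D → . * y d], [D → . L D], [D → . d D], [L → . id], [L → . y y T], [T → L . B x] }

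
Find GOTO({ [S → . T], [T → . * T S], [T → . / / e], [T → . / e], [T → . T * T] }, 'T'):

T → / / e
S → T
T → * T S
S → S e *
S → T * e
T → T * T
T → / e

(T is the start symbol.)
{ [S → T .], [T → T . * T] }

GOTO(I, 'T') = CLOSURE({ [A → αX.β] : [A → α.Xβ] ∈ I, X = 'T' })

Items with dot before 'T', with the dot advanced:
  [S → . T] → [S → T .]
  [T → . T * T] → [T → T . * T]
Closure adds nothing (no advanced item has the dot before a non-terminal).

GOTO = { [S → T .], [T → T . * T] }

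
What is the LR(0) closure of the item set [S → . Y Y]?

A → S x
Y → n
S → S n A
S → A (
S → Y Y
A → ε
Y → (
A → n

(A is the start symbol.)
{ [S → . Y Y], [Y → . (], [Y → . n] }

Start with: [S → . Y Y]
  [S → . Y Y] has the dot before Y: add [Y → . n], [Y → . (]
No further items can be added.

CLOSURE = { [S → . Y Y], [Y → . (], [Y → . n] }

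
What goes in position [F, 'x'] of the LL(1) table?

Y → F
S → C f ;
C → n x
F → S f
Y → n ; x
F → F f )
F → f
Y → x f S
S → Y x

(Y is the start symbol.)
To find M[F, 'x'], we find productions for F where 'x' is in the predict set (PREDICT(N → α) = (FIRST(α) \ {ε}) ∪ (FOLLOW(N) if α ⇒* ε)).

Relevant sets:
  FIRST(S) = { 'f', 'n', 'x' }
  FIRST(F) = { 'f', 'n', 'x' }

F → S f: PREDICT = { 'f', 'n', 'x' }
  'x' is in predict set, so this production goes in M[F, 'x']
F → F f ): PREDICT = { 'f', 'n', 'x' }
  'x' is in predict set, so this production goes in M[F, 'x']
F → f: PREDICT = { 'f' }

M[F, 'x'] = F → S f, F → F f )  (a multiply-defined cell — the grammar is not LL(1))

Answer: F → S f, F → F f )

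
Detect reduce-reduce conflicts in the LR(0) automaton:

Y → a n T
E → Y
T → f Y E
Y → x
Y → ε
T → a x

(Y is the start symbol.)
Augment with Y' → Y and build the canonical LR(0) collection (I0 = CLOSURE({[Y' → . Y]}), then GOTO on every symbol after a dot until no new states appear). It has 12 states:
  I0: { [Y → . a n T], [Y → . x], [Y → .], [Y' → . Y] }  — shift, reduce
  I1: { [Y' → Y .] }  — accept
  I2: { [Y → a . n T] }  — shift
  I3: { [Y → x .] }  — reduce
  I4: { [T → . a x], [T → . f Y E], [Y → a n . T] }  — shift
  I5: { [Y → a n T .] }  — reduce
  I6: { [T → a . x] }  — shift
  I7: { [T → f . Y E], [Y → . a n T], [Y → . x], [Y → .] }  — shift, reduce
  I8: { [E → . Y], [T → f Y . E], [Y → . a n T], [Y → . x], [Y → .] }  — shift, reduce
  I9: { [T → f Y E .] }  — reduce
  I10: { [E → Y .] }  — reduce
  I11: { [T → a x .] }  — reduce

No state contains more than one complete item.

Answer: No reduce-reduce conflicts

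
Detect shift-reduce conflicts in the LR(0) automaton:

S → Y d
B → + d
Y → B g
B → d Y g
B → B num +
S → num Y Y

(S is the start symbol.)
No shift-reduce conflicts

A shift-reduce conflict occurs when an LR(0) state has both:
  - a complete (reduce) item [A → α .] (dot at the end), and
  - a shift item [B → β . c γ] (dot before a terminal).

Augment with S' → S and build the canonical LR(0) collection (I0 = CLOSURE({[S' → . S]}), then GOTO on every symbol after a dot until no new states appear). It has 16 states:
  I0: { [B → . + d], [B → . B num +], [B → . d Y g], [S → . Y d], [S → . num Y Y], [S' → . S], [Y → . B g] }  — shift
  I1: { [B → + . d] }  — shift
  I2: { [B → B . num +], [Y → B . g] }  — shift
  I3: { [S' → S .] }  — accept
  I4: { [S → Y . d] }  — shift
  I5: { [B → . + d], [B → . B num +], [B → . d Y g], [B → d . Y g], [Y → . B g] }  — shift
  I6: { [B → . + d], [B → . B num +], [B → . d Y g], [S → num . Y Y], [Y → . B g] }  — shift
  I7: { [B → . + d], [B → . B num +], [B → . d Y g], [S → num Y . Y], [Y → . B g] }  — shift
  I8: { [S → num Y Y .] }  — reduce
  I9: { [B → d Y . g] }  — shift
  I10: { [B → d Y g .] }  — reduce
  I11: { [S → Y d .] }  — reduce
  I12: { [Y → B g .] }  — reduce
  I13: { [B → B num . +] }  — shift
  I14: { [B → B num + .] }  — reduce
  I15: { [B → + d .] }  — reduce

No state contains both a complete item and a shift item.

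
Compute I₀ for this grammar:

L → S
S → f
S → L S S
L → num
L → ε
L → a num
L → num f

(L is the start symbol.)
First, augment the grammar with L' → L
I₀ = CLOSURE({ [L' → . L] }):
  [L' → . L] has the dot before L: add [L → . S], [L → . num], [L → .], [L → . a num], [L → . num f]
  [L → . S] has the dot before S: add [S → . f], [S → . L S S]
No further items can be added.

I₀ = { [L → . S], [L → . a num], [L → . num f], [L → . num], [L → .], [L' → . L], [S → . L S S], [S → . f] }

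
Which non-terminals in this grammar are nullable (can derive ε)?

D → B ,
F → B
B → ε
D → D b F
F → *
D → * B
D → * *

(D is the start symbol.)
{ 'B', 'F' }

ε-productions: B → ε
So B is immediately nullable.
F → B: every symbol on the right is nullable, so F is nullable too.
No further non-terminal can be added: every production for the remaining non-terminals contains a terminal or a non-nullable non-terminal.
Nullable = { 'B', 'F' }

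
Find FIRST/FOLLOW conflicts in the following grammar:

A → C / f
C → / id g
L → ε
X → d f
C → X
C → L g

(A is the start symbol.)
No FIRST/FOLLOW conflicts.

A FIRST/FOLLOW conflict occurs when a non-terminal N has a nullable alternative N → β (β ⇒* ε) and another alternative N → α with FIRST(α) ∩ FOLLOW(N) ≠ ∅: on such a lookahead the parser cannot decide between expanding α and letting N vanish via β.

Nullable non-terminals: L.
L has a nullable alternative but only one production, so nothing to check.

A, C, X have no nullable alternative, so no FIRST/FOLLOW check is needed there.

No FIRST/FOLLOW conflicts found.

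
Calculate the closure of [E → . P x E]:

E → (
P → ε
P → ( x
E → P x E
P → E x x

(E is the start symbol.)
{ [E → . (], [E → . P x E], [P → . ( x], [P → . E x x], [P → .] }

Start with: [E → . P x E]
  [E → . P x E] has the dot before P: add [P → .], [P → . ( x], [P → . E x x]
  [P → . E x x] has the dot before E: add [E → . (]
No further items can be added.

CLOSURE = { [E → . (], [E → . P x E], [P → . ( x], [P → . E x x], [P → .] }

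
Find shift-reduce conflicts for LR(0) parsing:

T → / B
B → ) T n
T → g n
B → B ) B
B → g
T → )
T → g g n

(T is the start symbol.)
Yes — I9: [T → / B .] vs [B → B . ) B]; I12: [B → B ) B .] vs [B → B . ) B]

A shift-reduce conflict occurs when an LR(0) state has both:
  - a complete (reduce) item [A → α .] (dot at the end), and
  - a shift item [B → β . c γ] (dot before a terminal).

Augment with T' → T and build the canonical LR(0) collection (I0 = CLOSURE({[T' → . T]}), then GOTO on every symbol after a dot until no new states appear). It has 15 states:
  I0: { [T → . )], [T → . / B], [T → . g g n], [T → . g n], [T' → . T] }  — shift
  I1: { [T → ) .] }  — reduce
  I2: { [B → . ) T n], [B → . B ) B], [B → . g], [T → / . B] }  — shift
  I3: { [T' → T .] }  — accept
  I4: { [T → g . g n], [T → g . n] }  — shift
  I5: { [T → g g . n] }  — shift
  I6: { [T → g n .] }  — reduce
  I7: { [T → g g n .] }  — reduce
  I8: { [B → ) . T n], [T → . )], [T → . / B], [T → . g g n], [T → . g n] }  — shift
  I9: { [B → B . ) B], [T → / B .] }  — shift, reduce
  I10: { [B → g .] }  — reduce
  I11: { [B → . ) T n], [B → . B ) B], [B → . g], [B → B ) . B] }  — shift
  I12: { [B → B ) B .], [B → B . ) B] }  — shift, reduce
  I13: { [B → ) T . n] }  — shift
  I14: { [B → ) T n .] }  — reduce

I9 contains reduce item [T → / B .] and shift item [B → B . ) B] — shift-reduce conflict.
I12 contains reduce item [B → B ) B .] and shift item [B → B . ) B] — shift-reduce conflict.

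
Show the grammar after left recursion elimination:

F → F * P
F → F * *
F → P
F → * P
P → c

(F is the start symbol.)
F is directly left-recursive. The standard transformation for
  A → A α₁ | ... | A α_m | β₁ | ... | β_n
is
  A  → β₁ A' | ... | β_n A'
  A' → α₁ A' | ... | α_m A' | ε

F → P becomes F → P F'
F → * P becomes F → * P F'
F → F * P becomes F' → * P F'
F → F * * becomes F' → * * F'
Add F' → ε

Productions for other non-terminals are unchanged:
  P → c

Resulting grammar:
F → P F'
F → * P F'
F' → * P F'
F' → * * F'
F' → ε
P → c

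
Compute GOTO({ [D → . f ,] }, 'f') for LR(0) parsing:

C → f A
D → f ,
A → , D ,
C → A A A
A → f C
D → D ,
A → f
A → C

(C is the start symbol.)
GOTO(I, 'f') = CLOSURE({ [A → αX.β] : [A → α.Xβ] ∈ I, X = 'f' })

Items with dot before 'f', with the dot advanced:
  [D → . f ,] → [D → f . ,]
Closure adds nothing (no advanced item has the dot before a non-terminal).

GOTO = { [D → f . ,] }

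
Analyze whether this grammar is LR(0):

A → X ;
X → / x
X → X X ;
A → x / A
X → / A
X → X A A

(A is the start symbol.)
No. Reduce-reduce conflict: [A → X ; .] and [X → X X ; .]

A grammar is LR(0) if no state in the canonical LR(0) collection has:
  - both a shift item (dot before a terminal) and a complete item (shift-reduce conflict), or
  - two or more complete items (reduce-reduce conflict; the accept item [A' → A .] counts as a complete item here).

Augment with A' → A and build the canonical LR(0) collection (I0 = CLOSURE({[A' → . A]}), then GOTO on every symbol after a dot until no new states appear). It has 14 states:
  I0: { [A → . X ;], [A → . x / A], [A' → . A], [X → . / A], [X → . / x], [X → . X A A], [X → . X X ;] }  — shift
  I1: { [A → . X ;], [A → . x / A], [X → . / A], [X → . / x], [X → . X A A], [X → . X X ;], [X → / . A], [X → / . x] }  — shift
  I2: { [A' → A .] }  — accept
  I3: { [A → . X ;], [A → . x / A], [A → X . ;], [X → . / A], [X → . / x], [X → . X A A], [X → . X X ;], [X → X . A A], [X → X . X ;] }  — shift
  I4: { [A → x . / A] }  — shift
  I5: { [A → . X ;], [A → . x / A], [A → x / . A], [X → . / A], [X → . / x], [X → . X A A], [X → . X X ;] }  — shift
  I6: { [A → x / A .] }  — reduce
  I7: { [A → X ; .] }  — reduce
  I8: { [A → . X ;], [A → . x / A], [X → . / A], [X → . / x], [X → . X A A], [X → . X X ;], [X → X A . A] }  — shift
  I9: { [A → . X ;], [A → . x / A], [A → X . ;], [X → . / A], [X → . / x], [X → . X A A], [X → . X X ;], [X → X . A A], [X → X . X ;], [X → X X . ;] }  — shift
  I10: { [A → X ; .], [X → X X ; .] }  — 2 reduces
  I11: { [X → X A A .] }  — reduce
  I12: { [X → / A .] }  — reduce
  I13: { [A → x . / A], [X → / x .] }  — shift, reduce

Conflict in state I10:
  Reduce-reduce conflict: [A → X ; .] and [X → X X ; .]
So the grammar is NOT LR(0).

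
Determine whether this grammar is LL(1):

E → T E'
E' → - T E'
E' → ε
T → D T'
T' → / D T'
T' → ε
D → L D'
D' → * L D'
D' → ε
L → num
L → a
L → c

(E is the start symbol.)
Yes, the grammar is LL(1).

Relevant sets:
  FOLLOW(E') = { $ }
  FOLLOW(T') = { $, '-' }
  FOLLOW(D') = { $, '-', '/' }

For E':
  PREDICT(E' → '-' T E') = { '-' }
  PREDICT(E' → ε) = { $ }
For T':
  PREDICT(T' → '/' D T') = { '/' }
  PREDICT(T' → ε) = { $, '-' }
For D':
  PREDICT(D' → '*' L D') = { '*' }
  PREDICT(D' → ε) = { $, '-', '/' }
For L:
  PREDICT(L → num) = { 'num' }
  PREDICT(L → a) = { 'a' }
  PREDICT(L → c) = { 'c' }
E, T, D have a single production, so nothing to check there.

All predict sets are disjoint. The grammar IS LL(1).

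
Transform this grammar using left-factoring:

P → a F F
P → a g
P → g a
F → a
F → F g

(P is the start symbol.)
Left-factoring transforms A → αβ₁ | αβ₂ into A → αA' and A' → β₁ | β₂
(α is the longest common prefix among the alternatives). Repeat until
no nonterminal has two alternatives with a common prefix.

Round 1: P has alternatives sharing prefix 'a'. Introduce P': P → a P'
  Add: P' → F F
  Add: P' → g

No remaining common prefixes — done.

Resulting grammar:
P → a P'
P' → F F
P' → g
P → g a
F → a
F → F g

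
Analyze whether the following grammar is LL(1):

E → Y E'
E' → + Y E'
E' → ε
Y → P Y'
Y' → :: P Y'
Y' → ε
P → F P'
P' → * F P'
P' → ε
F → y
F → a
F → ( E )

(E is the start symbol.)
A grammar is LL(1) if for each non-terminal N with multiple productions, the predict sets of those productions are pairwise disjoint, where PREDICT(N → α) = (FIRST(α) \ {ε}) ∪ (FOLLOW(N) if α ⇒* ε).

Relevant sets:
  FOLLOW(E') = { $, ')' }
  FOLLOW(Y') = { $, ')', '+' }
  FOLLOW(P') = { $, ')', '+', '::' }

For E':
  PREDICT(E' → '+' Y E') = { '+' }
  PREDICT(E' → ε) = { $, ')' }
For Y':
  PREDICT(Y' → :: P Y') = { '::' }
  PREDICT(Y' → ε) = { $, ')', '+' }
For P':
  PREDICT(P' → '*' F P') = { '*' }
  PREDICT(P' → ε) = { $, ')', '+', '::' }
For F:
  PREDICT(F → y) = { 'y' }
  PREDICT(F → a) = { 'a' }
  PREDICT(F → '(' E ')') = { '(' }
E, Y, P have a single production, so nothing to check there.

All predict sets are disjoint. The grammar IS LL(1).

Answer: Yes, the grammar is LL(1).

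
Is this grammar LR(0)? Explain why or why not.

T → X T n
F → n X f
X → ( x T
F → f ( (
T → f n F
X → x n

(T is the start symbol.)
Yes, the grammar is LR(0)

Augment with T' → T and build the canonical LR(0) collection (I0 = CLOSURE({[T' → . T]}), then GOTO on every symbol after a dot until no new states appear). It has 19 states:
  I0: { [T → . X T n], [T → . f n F], [T' → . T], [X → . ( x T], [X → . x n] }  — shift
  I1: { [X → ( . x T] }  — shift
  I2: { [T' → T .] }  — accept
  I3: { [T → . X T n], [T → . f n F], [T → X . T n], [X → . ( x T], [X → . x n] }  — shift
  I4: { [T → f . n F] }  — shift
  I5: { [X → x . n] }  — shift
  I6: { [X → x n .] }  — reduce
  I7: { [F → . f ( (], [F → . n X f], [T → f n . F] }  — shift
  I8: { [T → f n F .] }  — reduce
  I9: { [F → f . ( (] }  — shift
  I10: { [F → n . X f], [X → . ( x T], [X → . x n] }  — shift
  I11: { [F → n X . f] }  — shift
  I12: { [F → n X f .] }  — reduce
  I13: { [F → f ( . (] }  — shift
  I14: { [F → f ( ( .] }  — reduce
  I15: { [T → X T . n] }  — shift
  I16: { [T → X T n .] }  — reduce
  I17: { [T → . X T n], [T → . f n F], [X → ( x . T], [X → . ( x T], [X → . x n] }  — shift
  I18: { [X → ( x T .] }  — reduce

Every state is either a pure shift/goto state or contains exactly one complete item and nothing to shift — no conflicts. The grammar is LR(0).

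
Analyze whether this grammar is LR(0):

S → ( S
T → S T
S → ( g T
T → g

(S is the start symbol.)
Yes, the grammar is LR(0)

Augment with S' → S and build the canonical LR(0) collection (I0 = CLOSURE({[S' → . S]}), then GOTO on every symbol after a dot until no new states appear). It has 9 states:
  I0: { [S → . ( S], [S → . ( g T], [S' → . S] }  — shift
  I1: { [S → ( . S], [S → ( . g T], [S → . ( S], [S → . ( g T] }  — shift
  I2: { [S' → S .] }  — accept
  I3: { [S → ( S .] }  — reduce
  I4: { [S → ( g . T], [S → . ( S], [S → . ( g T], [T → . S T], [T → . g] }  — shift
  I5: { [S → . ( S], [S → . ( g T], [T → . S T], [T → . g], [T → S . T] }  — shift
  I6: { [S → ( g T .] }  — reduce
  I7: { [T → g .] }  — reduce
  I8: { [T → S T .] }  — reduce

Every state is either a pure shift/goto state or contains exactly one complete item and nothing to shift — no conflicts. The grammar is LR(0).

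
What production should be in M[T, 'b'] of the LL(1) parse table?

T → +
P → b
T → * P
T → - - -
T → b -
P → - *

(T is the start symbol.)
To find M[T, 'b'], we find productions for T where 'b' is in the predict set (PREDICT(N → α) = (FIRST(α) \ {ε}) ∪ (FOLLOW(N) if α ⇒* ε)).

T → +: PREDICT = { '+' }
T → * P: PREDICT = { '*' }
T → - - -: PREDICT = { '-' }
T → b -: PREDICT = { 'b' }
  'b' is in predict set, so this production goes in M[T, 'b']

M[T, 'b'] = T → b -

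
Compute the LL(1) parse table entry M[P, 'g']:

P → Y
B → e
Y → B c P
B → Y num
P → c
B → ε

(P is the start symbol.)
Empty (error entry)

To find M[P, 'g'], we find productions for P where 'g' is in the predict set (PREDICT(N → α) = (FIRST(α) \ {ε}) ∪ (FOLLOW(N) if α ⇒* ε)).

Relevant sets:
  FIRST(Y) = { 'c', 'e' }

P → Y: PREDICT = { 'c', 'e' }
P → c: PREDICT = { 'c' }

M[P, 'g'] is empty (no production applies)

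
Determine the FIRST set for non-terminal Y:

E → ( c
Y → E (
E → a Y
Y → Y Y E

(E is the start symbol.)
FIRST sets of the other non-terminals involved (by the same procedure, iterated to a fixed point):
  FIRST(E) = { '(', 'a' }

From Y → E (:
  - E is a non-terminal: add FIRST(E) \ {ε} = { '(', 'a' }
    E is not nullable, so stop
From Y → Y Y E:
  - Y is the symbol being defined: contributes nothing new
    Y is not nullable, so stop

Collecting: FIRST(Y) = { '(', 'a' }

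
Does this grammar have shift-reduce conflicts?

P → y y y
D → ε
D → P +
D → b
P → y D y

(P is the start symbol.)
Yes — I2: [D → .] vs [D → . b]; I6: [D → .] vs [D → . b]; I7: [D → .] vs [D → . b]

A shift-reduce conflict occurs when an LR(0) state has both:
  - a complete (reduce) item [A → α .] (dot at the end), and
  - a shift item [B → β . c γ] (dot before a terminal).

Augment with P' → P and build the canonical LR(0) collection (I0 = CLOSURE({[P' → . P]}), then GOTO on every symbol after a dot until no new states appear). It has 10 states:
  I0: { [P → . y D y], [P → . y y y], [P' → . P] }  — shift
  I1: { [P' → P .] }  — accept
  I2: { [D → . P +], [D → . b], [D → .], [P → . y D y], [P → . y y y], [P → y . D y], [P → y . y y] }  — shift, reduce
  I3: { [P → y D . y] }  — shift
  I4: { [D → P . +] }  — shift
  I5: { [D → b .] }  — reduce
  I6: { [D → . P +], [D → . b], [D → .], [P → . y D y], [P → . y y y], [P → y . D y], [P → y . y y], [P → y y . y] }  — shift, reduce
  I7: { [D → . P +], [D → . b], [D → .], [P → . y D y], [P → . y y y], [P → y . D y], [P → y . y y], [P → y y . y], [P → y y y .] }  — shift, 2 reduces
  I8: { [D → P + .] }  — reduce
  I9: { [P → y D y .] }  — reduce

I2 contains reduce item [D → .] and shift items [D → . b], [P → . y D y], [P → . y y y], [P → y . y y] — shift-reduce conflict.
I6 contains reduce item [D → .] and shift items [D → . b], [P → . y D y], [P → . y y y], [P → y . y y], [P → y y . y] — shift-reduce conflict.
I7 contains reduce items [D → .], [P → y y y .] and shift items [D → . b], [P → . y D y], [P → . y y y], [P → y . y y], [P → y y . y] — shift-reduce conflict.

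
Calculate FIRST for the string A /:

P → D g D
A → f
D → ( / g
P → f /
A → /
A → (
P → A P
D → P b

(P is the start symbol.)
FIRST sets of the non-terminals involved (from the grammar, by fixed-point iteration):
  FIRST(A) = { '(', '/', 'f' }

To compute FIRST(A /), process the symbols left to right:
Symbol A is a non-terminal. Add FIRST(A) \ {ε} = { '(', '/', 'f' }
A is not nullable (ε ∉ FIRST(A)), so stop here.
FIRST(A /) = { '(', '/', 'f' }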